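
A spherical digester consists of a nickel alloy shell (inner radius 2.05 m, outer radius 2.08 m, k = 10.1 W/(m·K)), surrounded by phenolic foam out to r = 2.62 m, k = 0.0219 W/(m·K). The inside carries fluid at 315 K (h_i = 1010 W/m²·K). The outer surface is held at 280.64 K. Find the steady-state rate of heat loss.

Resistance network (inner→outer):
  R_conv,in = 1/(4πr²h) = 1/(4π·2.05²·1010) = 1.875×10^-5 K/W
  R_nickel alloy = (1/2.05 − 1/2.08)/(4πk) = 0.007036/(4π·10.1) = 5.543×10^-5 K/W
  R_phenolic foam = (1/2.08 − 1/2.62)/(4πk) = 0.09909/(4π·0.0219) = 0.3601 K/W
ΣR = 1.875×10^-5 + 5.543×10^-5 + 0.3601 = 0.3602 K/W
Q = ΔT/ΣR = (315 K − 280.64 K)/0.3602 = 95.4 W

Q = 95.4 W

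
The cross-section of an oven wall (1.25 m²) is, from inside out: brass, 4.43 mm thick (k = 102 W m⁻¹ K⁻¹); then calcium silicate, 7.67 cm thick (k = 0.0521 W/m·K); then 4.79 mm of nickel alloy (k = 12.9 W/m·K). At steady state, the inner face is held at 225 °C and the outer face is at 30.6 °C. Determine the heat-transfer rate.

Series thermal resistances, inner to outer:
  R_brass = L/(kA) = 0.00443/(102·1.25) = 3.475×10^-5 K/W
  R_calcium silicate = L/(kA) = 0.0767/(0.0521·1.25) = 1.178 K/W
  R_nickel alloy = L/(kA) = 0.00479/(12.9·1.25) = 2.971×10^-4 K/W
ΣR = 3.475×10^-5 + 1.178 + 2.971×10^-4 = 1.178 K/W
Q = ΔT/ΣR = (225 °C − 30.6 °C)/1.178 = 165 W

Q = 165 W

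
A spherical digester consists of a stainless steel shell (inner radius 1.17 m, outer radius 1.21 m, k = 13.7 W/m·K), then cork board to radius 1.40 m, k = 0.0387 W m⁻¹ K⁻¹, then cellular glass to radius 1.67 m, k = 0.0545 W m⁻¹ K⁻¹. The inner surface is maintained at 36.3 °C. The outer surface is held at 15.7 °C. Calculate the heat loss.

Q = 51.6 W

Resistance network (inner→outer):
  R_stainless steel = (1/1.17 − 1/1.21)/(4πk) = 0.02825/(4π·13.7) = 1.641×10^-4 K/W
  R_cork board = (1/1.21 − 1/1.40)/(4πk) = 0.1122/(4π·0.0387) = 0.2306 K/W
  R_cellular glass = (1/1.40 − 1/1.67)/(4πk) = 0.1155/(4π·0.0545) = 0.1686 K/W
ΣR = 1.641×10^-4 + 0.2306 + 0.1686 = 0.3994 K/W
Q = ΔT/ΣR = (36.3 °C − 15.7 °C)/0.3994 = 51.6 W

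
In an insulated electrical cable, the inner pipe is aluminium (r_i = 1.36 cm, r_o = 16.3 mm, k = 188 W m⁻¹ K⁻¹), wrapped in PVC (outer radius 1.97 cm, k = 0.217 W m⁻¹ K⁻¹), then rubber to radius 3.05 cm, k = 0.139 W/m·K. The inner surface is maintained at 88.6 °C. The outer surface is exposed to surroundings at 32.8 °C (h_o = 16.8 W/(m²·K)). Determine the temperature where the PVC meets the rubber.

Series thermal resistances, inner to outer:
  R'_aluminium = ln(0.0163/0.0136)/(2πk) = 0.1811/(2π·188) = 1.533×10^-4 m·K/W
  R'_PVC = ln(0.0197/0.0163)/(2πk) = 0.1895/(2π·0.217) = 0.1390 m·K/W
  R'_rubber = ln(0.0305/0.0197)/(2πk) = 0.4371/(2π·0.139) = 0.5005 m·K/W
  R'_conv,out = 1/(2πr h) = 1/(2π·0.0305·16.8) = 0.3106 m·K/W
ΣR = 1.533×10^-4 + 0.1390 + 0.5005 + 0.3106 = 0.9503 m·K/W
Q' = ΔT/ΣR = (88.6 °C − 32.8 °C)/0.9503 = 58.72 W/m
From the inner boundary to the PVC/rubber interface, ΣR_partial = 0.1392 m·K/W.
T_interface = T_in − Q'·ΣR_partial = 88.6 °C − (58.72)(0.1392) = 80.4 °C

T = 80.4 °C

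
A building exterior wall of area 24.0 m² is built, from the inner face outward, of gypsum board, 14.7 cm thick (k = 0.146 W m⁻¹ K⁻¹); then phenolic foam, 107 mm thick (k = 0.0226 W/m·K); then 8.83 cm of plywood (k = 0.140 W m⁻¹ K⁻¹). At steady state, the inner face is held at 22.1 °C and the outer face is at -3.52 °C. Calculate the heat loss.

Q = 96.5 W

Series thermal resistances, inner to outer:
  R_gypsum board = L/(kA) = 0.147/(0.146·24.0) = 0.04195 K/W
  R_phenolic foam = L/(kA) = 0.107/(0.0226·24.0) = 0.1973 K/W
  R_plywood = L/(kA) = 0.0883/(0.140·24.0) = 0.02628 K/W
ΣR = 0.04195 + 0.1973 + 0.02628 = 0.2655 K/W
Q = ΔT/ΣR = (22.1 °C − -3.52 °C)/0.2655 = 96.5 W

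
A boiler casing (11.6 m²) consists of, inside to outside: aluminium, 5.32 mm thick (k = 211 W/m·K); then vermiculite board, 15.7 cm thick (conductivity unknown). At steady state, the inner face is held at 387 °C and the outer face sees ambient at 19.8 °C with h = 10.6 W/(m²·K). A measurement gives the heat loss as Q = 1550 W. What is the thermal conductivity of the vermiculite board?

ΣR = ΔT/Q = |387 − 19.8|/1550 = 0.2369 K/W
Known resistances:
  R_aluminium = L/(kA) = 0.00532/(211·11.6) = 2.174×10^-6 K/W
  R_conv,out = 1/(hA) = 1/(10.6·11.6) = 0.008133 K/W
R_vermiculite board = ΣR − ΣR_known = 0.2369 − 0.008135 = 0.2288 K/W
L/(kA) = 0.2288 ⇒ k = 0.157/(0.2288·11.6) = 0.0592 W/m·K

k = 0.0592 W/m·K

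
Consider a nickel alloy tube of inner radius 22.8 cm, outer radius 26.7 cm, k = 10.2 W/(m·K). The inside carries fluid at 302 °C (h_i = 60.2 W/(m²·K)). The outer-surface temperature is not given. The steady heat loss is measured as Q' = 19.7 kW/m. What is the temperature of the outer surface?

T_out = 25.0 °C

Sum the resistances:
  R'_conv,in = 1/(2πr h) = 1/(2π·0.228·60.2) = 0.01160 m·K/W
  R'_nickel alloy = ln(0.267/0.228)/(2πk) = 0.1579/(2π·10.2) = 0.002464 m·K/W
ΣR = 0.01406 m·K/W
ΔT = Q'·ΣR = 19700 × 0.01406 = 277.0 K
Heat flows outward, so T_out = T_in − ΔT = 302 − 277.0 = 25.0 °C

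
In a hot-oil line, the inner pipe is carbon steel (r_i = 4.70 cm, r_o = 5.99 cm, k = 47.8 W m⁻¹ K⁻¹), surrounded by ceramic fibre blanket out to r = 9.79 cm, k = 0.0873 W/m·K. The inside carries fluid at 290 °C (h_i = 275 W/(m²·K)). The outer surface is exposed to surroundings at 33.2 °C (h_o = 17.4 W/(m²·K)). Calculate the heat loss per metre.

Resistance network (inner→outer):
  R'_conv,in = 1/(2πr h) = 1/(2π·0.0470·275) = 0.01231 m·K/W
  R'_carbon steel = ln(0.0599/0.0470)/(2πk) = 0.2425/(2π·47.8) = 8.075×10^-4 m·K/W
  R'_ceramic fibre blanket = ln(0.0979/0.0599)/(2πk) = 0.4913/(2π·0.0873) = 0.8956 m·K/W
  R'_conv,out = 1/(2πr h) = 1/(2π·0.0979·17.4) = 0.09343 m·K/W
ΣR = 0.01231 + 8.075×10^-4 + 0.8956 + 0.09343 = 1.002 m·K/W
Q' = ΔT/ΣR = (290 °C − 33.2 °C)/1.002 = 256 W/m

Q' = 256 W/m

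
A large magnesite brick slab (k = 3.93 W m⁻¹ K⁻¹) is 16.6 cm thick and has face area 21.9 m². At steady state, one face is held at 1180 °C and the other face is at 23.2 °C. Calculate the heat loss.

Q = kA·ΔT/L = 3.93 × 21.9 × |1180 °C − 23.2 °C| / 0.166 = 6.00×10^5 W

Q = 600 kW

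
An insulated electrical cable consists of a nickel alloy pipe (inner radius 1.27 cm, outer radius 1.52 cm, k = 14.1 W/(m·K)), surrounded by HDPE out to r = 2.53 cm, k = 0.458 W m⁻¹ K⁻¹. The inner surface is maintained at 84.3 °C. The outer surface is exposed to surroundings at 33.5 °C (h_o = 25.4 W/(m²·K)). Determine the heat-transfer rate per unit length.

Treat each layer as a resistance in series:
  R'_nickel alloy = ln(0.0152/0.0127)/(2πk) = 0.1797/(2π·14.1) = 0.002028 m·K/W
  R'_HDPE = ln(0.0253/0.0152)/(2πk) = 0.5095/(2π·0.458) = 0.1771 m·K/W
  R'_conv,out = 1/(2πr h) = 1/(2π·0.0253·25.4) = 0.2477 m·K/W
ΣR = 0.002028 + 0.1771 + 0.2477 = 0.4268 m·K/W
Q' = ΔT/ΣR = (84.3 °C − 33.5 °C)/0.4268 = 119 W/m

Q' = 119 W/m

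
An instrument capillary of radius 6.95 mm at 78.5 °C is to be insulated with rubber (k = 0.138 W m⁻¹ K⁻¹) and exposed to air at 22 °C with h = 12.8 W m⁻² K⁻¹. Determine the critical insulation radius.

r_cr = 1.08 cm

For a cylinder, r_cr = k_ins/h = 0.138/12.8 = 0.0108 m = 1.08 cm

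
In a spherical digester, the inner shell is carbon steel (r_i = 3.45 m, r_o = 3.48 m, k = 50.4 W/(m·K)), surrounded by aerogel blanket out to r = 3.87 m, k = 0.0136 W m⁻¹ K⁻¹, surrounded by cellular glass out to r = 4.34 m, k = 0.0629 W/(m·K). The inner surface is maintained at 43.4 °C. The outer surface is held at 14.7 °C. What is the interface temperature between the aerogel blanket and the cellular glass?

Series thermal resistances, inner to outer:
  R_carbon steel = (1/3.45 − 1/3.48)/(4πk) = 0.002499/(4π·50.4) = 3.945×10^-6 K/W
  R_aerogel blanket = (1/3.48 − 1/3.87)/(4πk) = 0.02896/(4π·0.0136) = 0.1694 K/W
  R_cellular glass = (1/3.87 − 1/4.34)/(4πk) = 0.02798/(4π·0.0629) = 0.03540 K/W
ΣR = 3.945×10^-6 + 0.1694 + 0.03540 = 0.2048 K/W
Q = ΔT/ΣR = (43.4 °C − 14.7 °C)/0.2048 = 140.1 W
From the inner boundary to the aerogel blanket/cellular glass interface, ΣR_partial = 0.1694 K/W.
T_interface = T_in − Q·ΣR_partial = 43.4 °C − (140.1)(0.1694) = 19.7 °C

T = 19.7 °C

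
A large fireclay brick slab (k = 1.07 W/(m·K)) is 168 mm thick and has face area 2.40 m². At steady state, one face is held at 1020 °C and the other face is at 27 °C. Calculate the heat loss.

Q = kA·ΔT/L = 1.07 × 2.40 × |1020 °C − 27 °C| / 0.168 = 15200 W

Q = 15.2 kW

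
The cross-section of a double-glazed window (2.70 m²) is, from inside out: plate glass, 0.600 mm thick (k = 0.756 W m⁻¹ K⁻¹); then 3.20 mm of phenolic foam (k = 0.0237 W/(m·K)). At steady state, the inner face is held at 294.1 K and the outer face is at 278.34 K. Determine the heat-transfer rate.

Resistance network (inner→outer):
  R_plate glass = L/(kA) = 6.00×10^-4/(0.756·2.70) = 2.939×10^-4 K/W
  R_phenolic foam = L/(kA) = 0.00320/(0.0237·2.70) = 0.05001 K/W
ΣR = 2.939×10^-4 + 0.05001 = 0.05030 K/W
Q = ΔT/ΣR = (294.1 K − 278.34 K)/0.05030 = 313 W

Q = 313 W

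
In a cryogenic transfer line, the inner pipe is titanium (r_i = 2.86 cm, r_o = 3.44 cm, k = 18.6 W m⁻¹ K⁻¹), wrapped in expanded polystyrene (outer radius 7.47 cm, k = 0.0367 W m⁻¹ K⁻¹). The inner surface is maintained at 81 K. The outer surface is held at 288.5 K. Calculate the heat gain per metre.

Q' = 61.7 W/m

Treat each layer as a resistance in series:
  R'_titanium = ln(0.0344/0.0286)/(2πk) = 0.1846/(2π·18.6) = 0.001580 m·K/W
  R'_expanded polystyrene = ln(0.0747/0.0344)/(2πk) = 0.7754/(2π·0.0367) = 3.363 m·K/W
ΣR = 0.001580 + 3.363 = 3.365 m·K/W
Q' = ΔT/ΣR = (81 K − 288.5 K)/3.365 = -61.7 W/m
(Negative Q' ⇒ heat flows inward; heat gain = 61.7 W/m.)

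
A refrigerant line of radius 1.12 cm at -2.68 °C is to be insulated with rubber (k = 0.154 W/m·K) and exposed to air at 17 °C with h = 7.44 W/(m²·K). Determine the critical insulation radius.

For a cylinder, r_cr = k_ins/h = 0.154/7.44 = 0.0207 m = 2.07 cm

r_cr = 2.07 cm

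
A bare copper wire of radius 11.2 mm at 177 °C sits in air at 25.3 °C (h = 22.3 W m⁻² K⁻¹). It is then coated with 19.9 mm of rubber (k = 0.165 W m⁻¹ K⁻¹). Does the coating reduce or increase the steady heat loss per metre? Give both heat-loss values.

reduces: 238 → 125 W/m

Critical radius for a cylinder: r_cr = k/h = 0.00740 m = 0.740 cm.
Outer radius after coating: r₂ = 0.0112 + 0.0199 = 0.0311 m.
Since r₁ ≥ r_cr, any added insulation reduces the heat loss.
Bare: R = 1/(2πr₁h) = 0.6372 m·K/W; Q = 151.7/0.6372 = 238 W/m.
Coated: R = R_cond + R_conv = 1.215 m·K/W; Q = 151.7/1.215 = 125 W/m.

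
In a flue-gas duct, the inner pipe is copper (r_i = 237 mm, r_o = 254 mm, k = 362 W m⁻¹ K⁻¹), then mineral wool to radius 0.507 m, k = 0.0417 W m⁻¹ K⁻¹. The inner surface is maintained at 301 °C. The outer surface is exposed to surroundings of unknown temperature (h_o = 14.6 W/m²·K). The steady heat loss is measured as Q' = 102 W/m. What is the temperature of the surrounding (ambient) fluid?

Sum the resistances:
  R'_copper = ln(0.254/0.237)/(2πk) = 0.06927/(2π·362) = 3.046×10^-5 m·K/W
  R'_mineral wool = ln(0.507/0.254)/(2πk) = 0.6912/(2π·0.0417) = 2.638 m·K/W
  R'_conv,out = 1/(2πr h) = 1/(2π·0.507·14.6) = 0.02150 m·K/W
ΣR = 2.660 m·K/W
ΔT = Q'·ΣR = 102 × 2.660 = 271.3 K
Heat flows outward, so T_out = T_in − ΔT = 301 − 271.3 = 29.7 °C

T_out = 29.7 °C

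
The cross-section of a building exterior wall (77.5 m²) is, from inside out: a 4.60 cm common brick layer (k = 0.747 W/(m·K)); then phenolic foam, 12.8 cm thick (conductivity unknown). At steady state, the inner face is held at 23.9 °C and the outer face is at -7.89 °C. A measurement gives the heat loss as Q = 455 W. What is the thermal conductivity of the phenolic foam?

k = 0.0239 W/m·K

ΣR = ΔT/Q = |23.9 − -7.89|/455 = 0.06987 K/W
Known resistances:
  R_common brick = L/(kA) = 0.0460/(0.747·77.5) = 7.946×10^-4 K/W
R_phenolic foam = ΣR − ΣR_known = 0.06987 − 7.946×10^-4 = 0.06908 K/W
L/(kA) = 0.06908 ⇒ k = 0.128/(0.06908·77.5) = 0.0239 W/m·K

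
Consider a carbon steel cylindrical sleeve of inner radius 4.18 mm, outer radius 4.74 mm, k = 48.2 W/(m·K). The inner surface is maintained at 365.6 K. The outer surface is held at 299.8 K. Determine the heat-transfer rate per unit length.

Q' = 2πk·ΔT/ln(r₂/r₁) = 2π × 48.2 × 65.8 / ln(0.00474/0.00418) = 1.58×10^5 W/m

Q' = 1.58×10^5 W/m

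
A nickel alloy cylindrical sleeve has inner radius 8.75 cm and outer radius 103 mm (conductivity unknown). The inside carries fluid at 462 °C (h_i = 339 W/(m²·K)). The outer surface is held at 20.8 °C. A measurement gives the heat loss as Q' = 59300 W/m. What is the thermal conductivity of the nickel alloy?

ΣR = ΔT/Q' = |462 − 20.8|/59300 = 0.007440 m·K/W
Known resistances:
  R'_conv,in = 1/(2πr h) = 1/(2π·0.0875·339) = 0.005366 m·K/W
R_nickel alloy = ΣR − ΣR_known = 0.007440 − 0.005366 = 0.002074 m·K/W
ln(r₂/r₁)/(2πk) = 0.002074 ⇒ k = 0.1631/(2π·0.002074) = 12.5 W/m·K

k = 12.5 W/m·K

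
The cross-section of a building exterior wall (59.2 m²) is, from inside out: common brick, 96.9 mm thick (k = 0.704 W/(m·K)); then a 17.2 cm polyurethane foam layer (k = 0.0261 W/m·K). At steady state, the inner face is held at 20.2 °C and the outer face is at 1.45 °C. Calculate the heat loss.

Q = 165 W

Resistance network (inner→outer):
  R_common brick = L/(kA) = 0.0969/(0.704·59.2) = 0.002325 K/W
  R_polyurethane foam = L/(kA) = 0.172/(0.0261·59.2) = 0.1113 K/W
ΣR = 0.002325 + 0.1113 = 0.1136 K/W
Q = ΔT/ΣR = (20.2 °C − 1.45 °C)/0.1136 = 165 W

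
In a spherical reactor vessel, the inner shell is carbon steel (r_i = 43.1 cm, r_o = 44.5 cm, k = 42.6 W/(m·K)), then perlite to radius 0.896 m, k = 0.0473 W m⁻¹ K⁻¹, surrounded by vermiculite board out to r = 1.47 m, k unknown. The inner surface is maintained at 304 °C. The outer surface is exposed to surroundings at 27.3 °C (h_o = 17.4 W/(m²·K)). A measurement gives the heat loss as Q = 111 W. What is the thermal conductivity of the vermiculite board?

k = 0.0590 W/m·K

ΣR = ΔT/Q = |304 − 27.3|/111 = 2.493 K/W
Known resistances:
  R_carbon steel = (1/0.431 − 1/0.445)/(4πk) = 0.07299/(4π·42.6) = 1.364×10^-4 K/W
  R_perlite = (1/0.445 − 1/0.896)/(4πk) = 1.131/(4π·0.0473) = 1.903 K/W
  R_conv,out = 1/(4πr²h) = 1/(4π·1.47²·17.4) = 0.002116 K/W
R_vermiculite board = ΣR − ΣR_known = 2.493 − 1.905 = 0.5880 K/W
(1/r₁−1/r₂)/(4πk) = 0.5880 ⇒ k = 0.4358/(4π·0.5880) = 0.0590 W/m·K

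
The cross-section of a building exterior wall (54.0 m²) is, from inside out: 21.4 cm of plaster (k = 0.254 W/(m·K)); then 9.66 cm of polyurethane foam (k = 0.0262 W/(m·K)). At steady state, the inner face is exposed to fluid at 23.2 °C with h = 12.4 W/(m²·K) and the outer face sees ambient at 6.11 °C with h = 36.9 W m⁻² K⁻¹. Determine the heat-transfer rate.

Series thermal resistances, inner to outer:
  R_conv,in = 1/(hA) = 1/(12.4·54.0) = 0.001493 K/W
  R_plaster = L/(kA) = 0.214/(0.254·54.0) = 0.01560 K/W
  R_polyurethane foam = L/(kA) = 0.0966/(0.0262·54.0) = 0.06828 K/W
  R_conv,out = 1/(hA) = 1/(36.9·54.0) = 5.019×10^-4 K/W
ΣR = 0.001493 + 0.01560 + 0.06828 + 5.019×10^-4 = 0.08587 K/W
Q = ΔT/ΣR = (23.2 °C − 6.11 °C)/0.08587 = 199 W

Q = 199 W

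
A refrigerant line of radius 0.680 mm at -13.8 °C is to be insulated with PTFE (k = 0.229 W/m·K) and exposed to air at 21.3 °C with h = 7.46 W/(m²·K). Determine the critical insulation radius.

r_cr = 3.07 cm

For a cylinder, r_cr = k_ins/h = 0.229/7.46 = 0.0307 m = 3.07 cm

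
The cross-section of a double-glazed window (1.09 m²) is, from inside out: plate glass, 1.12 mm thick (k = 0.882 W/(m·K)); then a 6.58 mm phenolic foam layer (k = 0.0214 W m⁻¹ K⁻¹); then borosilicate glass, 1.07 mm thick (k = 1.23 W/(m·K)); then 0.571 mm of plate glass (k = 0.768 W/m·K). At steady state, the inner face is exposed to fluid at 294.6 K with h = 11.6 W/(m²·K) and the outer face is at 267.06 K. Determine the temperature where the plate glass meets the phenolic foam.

T = 288.5 K

Series thermal resistances, inner to outer:
  R_conv,in = 1/(hA) = 1/(11.6·1.09) = 0.07909 K/W
  R_plate glass = L/(kA) = 0.00112/(0.882·1.09) = 0.001165 K/W
  R_phenolic foam = L/(kA) = 0.00658/(0.0214·1.09) = 0.2821 K/W
  R_borosilicate glass = L/(kA) = 0.00107/(1.23·1.09) = 7.981×10^-4 K/W
  R_plate glass = L/(kA) = 5.71×10^-4/(0.768·1.09) = 6.821×10^-4 K/W
ΣR = 0.07909 + 0.001165 + 0.2821 + 7.981×10^-4 + 6.821×10^-4 = 0.3638 K/W
Q = ΔT/ΣR = (294.6 K − 267.06 K)/0.3638 = 75.70 W
From the inner boundary to the plate glass/phenolic foam interface, ΣR_partial = 0.08025 K/W.
T_interface = T_in − Q·ΣR_partial = 294.6 K − (75.70)(0.08025) = 288.5 K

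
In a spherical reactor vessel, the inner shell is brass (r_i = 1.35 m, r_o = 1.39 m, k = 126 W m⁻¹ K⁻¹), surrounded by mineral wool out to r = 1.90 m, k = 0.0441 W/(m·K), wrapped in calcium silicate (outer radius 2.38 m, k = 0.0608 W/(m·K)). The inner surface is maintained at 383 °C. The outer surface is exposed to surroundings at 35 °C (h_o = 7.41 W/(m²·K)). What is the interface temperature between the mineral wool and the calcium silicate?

Treat each layer as a resistance in series:
  R_brass = (1/1.35 − 1/1.39)/(4πk) = 0.02132/(4π·126) = 1.346×10^-5 K/W
  R_mineral wool = (1/1.39 − 1/1.90)/(4πk) = 0.1931/(4π·0.0441) = 0.3485 K/W
  R_calcium silicate = (1/1.90 − 1/2.38)/(4πk) = 0.1061/(4π·0.0608) = 0.1389 K/W
  R_conv,out = 1/(4πr²h) = 1/(4π·2.38²·7.41) = 0.001896 K/W
ΣR = 1.346×10^-5 + 0.3485 + 0.1389 + 0.001896 = 0.4893 K/W
Q = ΔT/ΣR = (383 °C − 35 °C)/0.4893 = 711.2 W
From the inner boundary to the mineral wool/calcium silicate interface, ΣR_partial = 0.3485 K/W.
T_interface = T_in − Q·ΣR_partial = 383 °C − (711.2)(0.3485) = 135 °C

T = 135 °C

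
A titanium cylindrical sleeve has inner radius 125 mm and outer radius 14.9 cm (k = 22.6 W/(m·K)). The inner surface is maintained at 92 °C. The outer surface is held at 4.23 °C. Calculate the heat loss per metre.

Q' = 71.0 kW/m

Q' = 2πk·ΔT/ln(r₂/r₁) = 2π × 22.6 × 87.77 / ln(0.149/0.125) = 71000 W/m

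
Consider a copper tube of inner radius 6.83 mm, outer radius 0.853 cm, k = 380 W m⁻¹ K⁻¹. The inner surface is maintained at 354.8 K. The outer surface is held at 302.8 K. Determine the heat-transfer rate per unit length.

Q' = 559 kW/m

Q' = 2πk·ΔT/ln(r₂/r₁) = 2π × 380 × 52 / ln(0.00853/0.00683) = 5.59×10^5 W/m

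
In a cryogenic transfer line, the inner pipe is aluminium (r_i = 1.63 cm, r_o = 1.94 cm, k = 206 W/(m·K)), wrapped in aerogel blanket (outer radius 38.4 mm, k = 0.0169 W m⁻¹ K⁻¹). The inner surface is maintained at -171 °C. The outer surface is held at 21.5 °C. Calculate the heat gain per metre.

Q' = 29.9 W/m

Resistance network (inner→outer):
  R'_aluminium = ln(0.0194/0.0163)/(2πk) = 0.1741/(2π·206) = 1.345×10^-4 m·K/W
  R'_aerogel blanket = ln(0.0384/0.0194)/(2πk) = 0.6828/(2π·0.0169) = 6.430 m·K/W
ΣR = 1.345×10^-4 + 6.430 = 6.430 m·K/W
Q' = ΔT/ΣR = (-171 °C − 21.5 °C)/6.430 = -29.9 W/m
(Negative Q' ⇒ heat flows inward; heat gain = 29.9 W/m.)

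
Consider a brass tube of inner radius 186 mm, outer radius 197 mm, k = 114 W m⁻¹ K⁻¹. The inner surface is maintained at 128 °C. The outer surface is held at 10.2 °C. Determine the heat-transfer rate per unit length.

Q' = 2πk·ΔT/ln(r₂/r₁) = 2π × 114 × 117.8 / ln(0.197/0.186) = 1.47×10^6 W/m

Q' = 1.47×10^6 W/m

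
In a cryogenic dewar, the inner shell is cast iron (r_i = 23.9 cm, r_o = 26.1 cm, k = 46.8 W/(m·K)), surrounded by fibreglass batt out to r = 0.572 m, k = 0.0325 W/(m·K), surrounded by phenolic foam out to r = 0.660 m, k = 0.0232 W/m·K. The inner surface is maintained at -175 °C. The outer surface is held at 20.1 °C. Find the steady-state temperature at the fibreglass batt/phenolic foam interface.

T = -6.3 °C

Series thermal resistances, inner to outer:
  R_cast iron = (1/0.239 − 1/0.261)/(4πk) = 0.3527/(4π·46.8) = 5.997×10^-4 K/W
  R_fibreglass batt = (1/0.261 − 1/0.572)/(4πk) = 2.083/(4π·0.0325) = 5.101 K/W
  R_phenolic foam = (1/0.572 − 1/0.660)/(4πk) = 0.2331/(4π·0.0232) = 0.7995 K/W
ΣR = 5.997×10^-4 + 5.101 + 0.7995 = 5.901 K/W
Q = ΔT/ΣR = (-175 °C − 20.1 °C)/5.901 = -33.06 W
From the inner boundary to the fibreglass batt/phenolic foam interface, ΣR_partial = 5.102 K/W.
T_interface = T_in − Q·ΣR_partial = -175 °C − (-33.06)(5.102) = -6.3 °C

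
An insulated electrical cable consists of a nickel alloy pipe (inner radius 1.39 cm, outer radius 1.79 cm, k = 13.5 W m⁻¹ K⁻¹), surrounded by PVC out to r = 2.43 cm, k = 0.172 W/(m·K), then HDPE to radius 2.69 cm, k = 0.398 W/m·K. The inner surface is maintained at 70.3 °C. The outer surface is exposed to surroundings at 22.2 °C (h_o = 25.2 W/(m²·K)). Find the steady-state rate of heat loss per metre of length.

Resistance network (inner→outer):
  R'_nickel alloy = ln(0.0179/0.0139)/(2πk) = 0.2529/(2π·13.5) = 0.002982 m·K/W
  R'_PVC = ln(0.0243/0.0179)/(2πk) = 0.3057/(2π·0.172) = 0.2828 m·K/W
  R'_HDPE = ln(0.0269/0.0243)/(2πk) = 0.1016/(2π·0.398) = 0.04065 m·K/W
  R'_conv,out = 1/(2πr h) = 1/(2π·0.0269·25.2) = 0.2348 m·K/W
ΣR = 0.002982 + 0.2828 + 0.04065 + 0.2348 = 0.5612 m·K/W
Q' = ΔT/ΣR = (70.3 °C − 22.2 °C)/0.5612 = 85.7 W/m

Q' = 85.7 W/m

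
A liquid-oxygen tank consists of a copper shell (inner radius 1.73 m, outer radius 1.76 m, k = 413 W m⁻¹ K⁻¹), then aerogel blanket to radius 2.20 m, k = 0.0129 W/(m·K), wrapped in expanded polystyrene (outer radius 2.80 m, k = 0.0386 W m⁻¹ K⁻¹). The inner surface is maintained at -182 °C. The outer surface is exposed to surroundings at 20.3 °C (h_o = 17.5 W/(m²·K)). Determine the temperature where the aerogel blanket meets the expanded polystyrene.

Resistance network (inner→outer):
  R_copper = (1/1.73 − 1/1.76)/(4πk) = 0.009853/(4π·413) = 1.898×10^-6 K/W
  R_aerogel blanket = (1/1.76 − 1/2.20)/(4πk) = 0.1136/(4π·0.0129) = 0.7010 K/W
  R_expanded polystyrene = (1/2.20 − 1/2.80)/(4πk) = 0.09740/(4π·0.0386) = 0.2008 K/W
  R_conv,out = 1/(4πr²h) = 1/(4π·2.80²·17.5) = 5.800×10^-4 K/W
ΣR = 1.898×10^-6 + 0.7010 + 0.2008 + 5.800×10^-4 = 0.9024 K/W
Q = ΔT/ΣR = (-182 °C − 20.3 °C)/0.9024 = -224.2 W
From the inner boundary to the aerogel blanket/expanded polystyrene interface, ΣR_partial = 0.7010 K/W.
T_interface = T_in − Q·ΣR_partial = -182 °C − (-224.2)(0.7010) = -24.8 °C

T = -24.8 °C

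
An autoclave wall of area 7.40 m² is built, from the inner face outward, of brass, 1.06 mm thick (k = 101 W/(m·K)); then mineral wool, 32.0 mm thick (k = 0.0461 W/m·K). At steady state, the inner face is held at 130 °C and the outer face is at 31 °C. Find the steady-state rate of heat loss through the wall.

Q = 1060 W

Treat each layer as a resistance in series:
  R_brass = L/(kA) = 0.00106/(101·7.40) = 1.418×10^-6 K/W
  R_mineral wool = L/(kA) = 0.0320/(0.0461·7.40) = 0.09380 K/W
ΣR = 1.418×10^-6 + 0.09380 = 0.09380 K/W
Q = ΔT/ΣR = (130 °C − 31 °C)/0.09380 = 1060 W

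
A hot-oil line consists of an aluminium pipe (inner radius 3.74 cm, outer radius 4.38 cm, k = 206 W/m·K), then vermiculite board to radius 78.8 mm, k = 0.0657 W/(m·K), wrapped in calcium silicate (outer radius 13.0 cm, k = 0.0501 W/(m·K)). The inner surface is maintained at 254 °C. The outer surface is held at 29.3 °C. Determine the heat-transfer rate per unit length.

Treat each layer as a resistance in series:
  R'_aluminium = ln(0.0438/0.0374)/(2πk) = 0.1580/(2π·206) = 1.220×10^-4 m·K/W
  R'_vermiculite board = ln(0.0788/0.0438)/(2πk) = 0.5873/(2π·0.0657) = 1.423 m·K/W
  R'_calcium silicate = ln(0.130/0.0788)/(2πk) = 0.5006/(2π·0.0501) = 1.590 m·K/W
ΣR = 1.220×10^-4 + 1.423 + 1.590 = 3.013 m·K/W
Q' = ΔT/ΣR = (254 °C − 29.3 °C)/3.013 = 74.6 W/m

Q' = 74.6 W/m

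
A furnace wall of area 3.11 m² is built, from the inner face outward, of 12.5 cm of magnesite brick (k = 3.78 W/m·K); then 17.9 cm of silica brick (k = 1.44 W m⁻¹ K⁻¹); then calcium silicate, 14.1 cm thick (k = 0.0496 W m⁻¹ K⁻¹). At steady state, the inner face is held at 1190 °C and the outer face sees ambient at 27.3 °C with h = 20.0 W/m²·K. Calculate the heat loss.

Q = 1190 W

Resistance network (inner→outer):
  R_magnesite brick = L/(kA) = 0.125/(3.78·3.11) = 0.01063 K/W
  R_silica brick = L/(kA) = 0.179/(1.44·3.11) = 0.03997 K/W
  R_calcium silicate = L/(kA) = 0.141/(0.0496·3.11) = 0.9141 K/W
  R_conv,out = 1/(hA) = 1/(20.0·3.11) = 0.01608 K/W
ΣR = 0.01063 + 0.03997 + 0.9141 + 0.01608 = 0.9808 K/W
Q = ΔT/ΣR = (1190 °C − 27.3 °C)/0.9808 = 1190 W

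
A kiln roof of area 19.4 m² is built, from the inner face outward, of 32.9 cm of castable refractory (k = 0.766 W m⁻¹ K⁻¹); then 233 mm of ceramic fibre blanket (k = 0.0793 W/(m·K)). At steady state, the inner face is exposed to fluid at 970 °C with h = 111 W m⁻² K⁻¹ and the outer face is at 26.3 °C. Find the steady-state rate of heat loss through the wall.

Q = 5420 W

Series thermal resistances, inner to outer:
  R_conv,in = 1/(hA) = 1/(111·19.4) = 4.644×10^-4 K/W
  R_castable refractory = L/(kA) = 0.329/(0.766·19.4) = 0.02214 K/W
  R_ceramic fibre blanket = L/(kA) = 0.233/(0.0793·19.4) = 0.1515 K/W
ΣR = 4.644×10^-4 + 0.02214 + 0.1515 = 0.1741 K/W
Q = ΔT/ΣR = (970 °C − 26.3 °C)/0.1741 = 5420 W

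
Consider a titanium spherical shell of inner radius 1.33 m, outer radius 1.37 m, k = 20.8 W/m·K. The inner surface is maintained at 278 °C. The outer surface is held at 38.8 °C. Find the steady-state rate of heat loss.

Q = 2850 kW

Q = 4πk·ΔT/(1/r₁ − 1/r₂) = 4π × 20.8 × 239.2 / (1/1.33 − 1/1.37) = 2.85×10^6 W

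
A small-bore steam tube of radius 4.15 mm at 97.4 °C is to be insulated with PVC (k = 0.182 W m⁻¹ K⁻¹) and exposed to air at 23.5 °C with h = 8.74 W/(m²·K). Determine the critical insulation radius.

r_cr = 2.08 cm

For a cylinder, r_cr = k_ins/h = 0.182/8.74 = 0.0208 m = 2.08 cm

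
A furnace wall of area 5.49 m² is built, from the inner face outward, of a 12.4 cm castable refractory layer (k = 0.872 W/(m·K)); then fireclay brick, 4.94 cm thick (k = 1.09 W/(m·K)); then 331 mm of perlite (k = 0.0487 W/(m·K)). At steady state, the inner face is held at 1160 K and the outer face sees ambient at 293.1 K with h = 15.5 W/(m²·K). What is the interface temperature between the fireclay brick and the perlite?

Treat each layer as a resistance in series:
  R_castable refractory = L/(kA) = 0.124/(0.872·5.49) = 0.02590 K/W
  R_fireclay brick = L/(kA) = 0.0494/(1.09·5.49) = 0.008255 K/W
  R_perlite = L/(kA) = 0.331/(0.0487·5.49) = 1.238 K/W
  R_conv,out = 1/(hA) = 1/(15.5·5.49) = 0.01175 K/W
ΣR = 0.02590 + 0.008255 + 1.238 + 0.01175 = 1.284 K/W
Q = ΔT/ΣR = (1160 K − 293.1 K)/1.284 = 675.2 W
From the inner boundary to the fireclay brick/perlite interface, ΣR_partial = 0.03415 K/W.
T_interface = T_in − Q·ΣR_partial = 1160 K − (675.2)(0.03415) = 1137 K

T = 1137 K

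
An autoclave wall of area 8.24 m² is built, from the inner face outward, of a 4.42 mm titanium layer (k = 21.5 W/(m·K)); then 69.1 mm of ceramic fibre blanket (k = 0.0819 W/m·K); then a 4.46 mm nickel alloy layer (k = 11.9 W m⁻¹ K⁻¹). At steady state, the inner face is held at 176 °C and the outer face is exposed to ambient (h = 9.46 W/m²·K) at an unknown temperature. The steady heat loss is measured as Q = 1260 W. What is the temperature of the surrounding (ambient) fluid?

T_out = 30.7 °C

Sum the resistances:
  R_titanium = L/(kA) = 0.00442/(21.5·8.24) = 2.495×10^-5 K/W
  R_ceramic fibre blanket = L/(kA) = 0.0691/(0.0819·8.24) = 0.1024 K/W
  R_nickel alloy = L/(kA) = 0.00446/(11.9·8.24) = 4.548×10^-5 K/W
  R_conv,out = 1/(hA) = 1/(9.46·8.24) = 0.01283 K/W
ΣR = 0.1153 K/W
ΔT = Q·ΣR = 1260 × 0.1153 = 145.3 K
Heat flows outward, so T_out = T_in − ΔT = 176 − 145.3 = 30.7 °C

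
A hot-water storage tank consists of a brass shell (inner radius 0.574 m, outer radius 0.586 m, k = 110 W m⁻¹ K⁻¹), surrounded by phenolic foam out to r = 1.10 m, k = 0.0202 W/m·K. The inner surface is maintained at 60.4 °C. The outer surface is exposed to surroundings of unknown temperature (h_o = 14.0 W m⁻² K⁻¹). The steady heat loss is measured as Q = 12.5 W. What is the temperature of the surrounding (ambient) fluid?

Sum the resistances:
  R_brass = (1/0.574 − 1/0.586)/(4πk) = 0.03568/(4π·110) = 2.581×10^-5 K/W
  R_phenolic foam = (1/0.586 − 1/1.10)/(4πk) = 0.7974/(4π·0.0202) = 3.141 K/W
  R_conv,out = 1/(4πr²h) = 1/(4π·1.10²·14.0) = 0.004698 K/W
ΣR = 3.146 K/W
ΔT = Q·ΣR = 12.5 × 3.146 = 39.32 K
Heat flows outward, so T_out = T_in − ΔT = 60.4 − 39.32 = 21.1 °C

T_out = 21.1 °C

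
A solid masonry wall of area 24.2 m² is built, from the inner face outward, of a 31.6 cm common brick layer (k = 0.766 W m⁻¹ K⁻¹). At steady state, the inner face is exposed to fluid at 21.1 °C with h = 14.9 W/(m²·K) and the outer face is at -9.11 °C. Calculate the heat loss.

Q = 1520 W

Series thermal resistances, inner to outer:
  R_conv,in = 1/(hA) = 1/(14.9·24.2) = 0.002773 K/W
  R_common brick = L/(kA) = 0.316/(0.766·24.2) = 0.01705 K/W
ΣR = 0.002773 + 0.01705 = 0.01982 K/W
Q = ΔT/ΣR = (21.1 °C − -9.11 °C)/0.01982 = 1520 W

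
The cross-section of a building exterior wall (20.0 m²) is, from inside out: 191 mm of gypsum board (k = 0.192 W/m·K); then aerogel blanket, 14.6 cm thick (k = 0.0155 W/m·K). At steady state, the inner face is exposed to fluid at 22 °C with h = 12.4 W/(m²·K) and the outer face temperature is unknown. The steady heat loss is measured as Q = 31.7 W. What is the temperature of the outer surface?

T_out = 5.37 °C

Sum the resistances:
  R_conv,in = 1/(hA) = 1/(12.4·20.0) = 0.004032 K/W
  R_gypsum board = L/(kA) = 0.191/(0.192·20.0) = 0.04974 K/W
  R_aerogel blanket = L/(kA) = 0.146/(0.0155·20.0) = 0.4710 K/W
ΣR = 0.5247 K/W
ΔT = Q·ΣR = 31.7 × 0.5247 = 16.63 K
Heat flows outward, so T_out = T_in − ΔT = 22 − 16.63 = 5.37 °C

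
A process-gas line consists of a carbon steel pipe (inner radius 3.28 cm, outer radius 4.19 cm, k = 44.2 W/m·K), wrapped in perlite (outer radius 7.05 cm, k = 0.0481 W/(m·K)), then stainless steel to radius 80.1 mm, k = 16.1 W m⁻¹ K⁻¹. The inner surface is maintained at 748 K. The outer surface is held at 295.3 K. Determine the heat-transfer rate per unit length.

Q' = 263 W/m

Series thermal resistances, inner to outer:
  R'_carbon steel = ln(0.0419/0.0328)/(2πk) = 0.2449/(2π·44.2) = 8.817×10^-4 m·K/W
  R'_perlite = ln(0.0705/0.0419)/(2πk) = 0.5203/(2π·0.0481) = 1.722 m·K/W
  R'_stainless steel = ln(0.0801/0.0705)/(2πk) = 0.1277/(2π·16.1) = 0.001262 m·K/W
ΣR = 8.817×10^-4 + 1.722 + 0.001262 = 1.724 m·K/W
Q' = ΔT/ΣR = (748 K − 295.3 K)/1.724 = 263 W/m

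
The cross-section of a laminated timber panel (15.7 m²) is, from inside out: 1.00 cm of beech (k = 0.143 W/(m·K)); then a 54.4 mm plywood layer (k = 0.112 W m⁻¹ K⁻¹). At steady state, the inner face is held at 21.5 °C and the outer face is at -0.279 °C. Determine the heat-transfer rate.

Q = 615 W

Resistance network (inner→outer):
  R_beech = L/(kA) = 0.0100/(0.143·15.7) = 0.004454 K/W
  R_plywood = L/(kA) = 0.0544/(0.112·15.7) = 0.03094 K/W
ΣR = 0.004454 + 0.03094 = 0.03539 K/W
Q = ΔT/ΣR = (21.5 °C − -0.279 °C)/0.03539 = 615 W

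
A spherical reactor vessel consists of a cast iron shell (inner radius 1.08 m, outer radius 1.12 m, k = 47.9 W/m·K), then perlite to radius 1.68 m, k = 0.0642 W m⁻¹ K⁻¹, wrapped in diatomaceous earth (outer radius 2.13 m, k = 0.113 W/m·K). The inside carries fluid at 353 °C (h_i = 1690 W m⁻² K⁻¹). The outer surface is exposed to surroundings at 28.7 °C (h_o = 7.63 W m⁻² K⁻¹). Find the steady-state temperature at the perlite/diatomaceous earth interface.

T = 92.8 °C

Series thermal resistances, inner to outer:
  R_conv,in = 1/(4πr²h) = 1/(4π·1.08²·1690) = 4.037×10^-5 K/W
  R_cast iron = (1/1.08 − 1/1.12)/(4πk) = 0.03307/(4π·47.9) = 5.494×10^-5 K/W
  R_perlite = (1/1.12 − 1/1.68)/(4πk) = 0.2976/(4π·0.0642) = 0.3689 K/W
  R_diatomaceous earth = (1/1.68 − 1/2.13)/(4πk) = 0.1258/(4π·0.113) = 0.08856 K/W
  R_conv,out = 1/(4πr²h) = 1/(4π·2.13²·7.63) = 0.002299 K/W
ΣR = 4.037×10^-5 + 5.494×10^-5 + 0.3689 + 0.08856 + 0.002299 = 0.4599 K/W
Q = ΔT/ΣR = (353 °C − 28.7 °C)/0.4599 = 705.2 W
From the inner boundary to the perlite/diatomaceous earth interface, ΣR_partial = 0.3690 K/W.
T_interface = T_in − Q·ΣR_partial = 353 °C − (705.2)(0.3690) = 92.8 °C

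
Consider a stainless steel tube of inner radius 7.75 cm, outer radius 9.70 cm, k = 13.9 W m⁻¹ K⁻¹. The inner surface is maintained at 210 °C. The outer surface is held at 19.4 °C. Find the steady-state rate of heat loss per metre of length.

Q' = 74200 W/m

Q' = 2πk·ΔT/ln(r₂/r₁) = 2π × 13.9 × 190.6 / ln(0.0970/0.0775) = 74200 W/m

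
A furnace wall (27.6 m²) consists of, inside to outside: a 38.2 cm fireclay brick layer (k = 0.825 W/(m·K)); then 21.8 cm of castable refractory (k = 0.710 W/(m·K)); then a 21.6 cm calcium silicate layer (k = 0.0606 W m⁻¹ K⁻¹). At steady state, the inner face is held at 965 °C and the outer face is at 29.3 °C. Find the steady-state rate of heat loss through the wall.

Q = 5.96 kW

Series thermal resistances, inner to outer:
  R_fireclay brick = L/(kA) = 0.382/(0.825·27.6) = 0.01678 K/W
  R_castable refractory = L/(kA) = 0.218/(0.710·27.6) = 0.01112 K/W
  R_calcium silicate = L/(kA) = 0.216/(0.0606·27.6) = 0.1291 K/W
ΣR = 0.01678 + 0.01112 + 0.1291 = 0.1570 K/W
Q = ΔT/ΣR = (965 °C − 29.3 °C)/0.1570 = 5960 W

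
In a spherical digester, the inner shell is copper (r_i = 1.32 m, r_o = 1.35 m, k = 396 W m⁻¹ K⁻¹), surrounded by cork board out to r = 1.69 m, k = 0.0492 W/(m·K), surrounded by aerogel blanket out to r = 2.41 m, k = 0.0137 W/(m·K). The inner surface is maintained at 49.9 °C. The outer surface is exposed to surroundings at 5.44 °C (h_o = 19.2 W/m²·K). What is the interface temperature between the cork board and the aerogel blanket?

T = 41.5 °C

Series thermal resistances, inner to outer:
  R_copper = (1/1.32 − 1/1.35)/(4πk) = 0.01684/(4π·396) = 3.383×10^-6 K/W
  R_cork board = (1/1.35 − 1/1.69)/(4πk) = 0.1490/(4π·0.0492) = 0.2410 K/W
  R_aerogel blanket = (1/1.69 − 1/2.41)/(4πk) = 0.1768/(4π·0.0137) = 1.027 K/W
  R_conv,out = 1/(4πr²h) = 1/(4π·2.41²·19.2) = 7.136×10^-4 K/W
ΣR = 3.383×10^-6 + 0.2410 + 1.027 + 7.136×10^-4 = 1.269 K/W
Q = ΔT/ΣR = (49.9 °C − 5.44 °C)/1.269 = 35.04 W
From the inner boundary to the cork board/aerogel blanket interface, ΣR_partial = 0.2410 K/W.
T_interface = T_in − Q·ΣR_partial = 49.9 °C − (35.04)(0.2410) = 41.5 °C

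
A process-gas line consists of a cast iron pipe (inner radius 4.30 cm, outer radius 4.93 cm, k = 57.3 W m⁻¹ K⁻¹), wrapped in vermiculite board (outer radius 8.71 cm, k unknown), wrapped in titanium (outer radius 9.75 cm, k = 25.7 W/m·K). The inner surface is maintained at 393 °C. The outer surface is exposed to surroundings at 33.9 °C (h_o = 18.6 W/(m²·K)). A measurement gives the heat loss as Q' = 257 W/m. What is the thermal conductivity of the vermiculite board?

k = 0.0692 W/m·K

ΣR = ΔT/Q' = |393 − 33.9|/257 = 1.397 m·K/W
Known resistances:
  R'_cast iron = ln(0.0493/0.0430)/(2πk) = 0.1367/(2π·57.3) = 3.798×10^-4 m·K/W
  R'_titanium = ln(0.0975/0.0871)/(2πk) = 0.1128/(2π·25.7) = 6.985×10^-4 m·K/W
  R'_conv,out = 1/(2πr h) = 1/(2π·0.0975·18.6) = 0.08776 m·K/W
R_vermiculite board = ΣR − ΣR_known = 1.397 − 0.08884 = 1.308 m·K/W
ln(r₂/r₁)/(2πk) = 1.308 ⇒ k = 0.5691/(2π·1.308) = 0.0692 W/m·K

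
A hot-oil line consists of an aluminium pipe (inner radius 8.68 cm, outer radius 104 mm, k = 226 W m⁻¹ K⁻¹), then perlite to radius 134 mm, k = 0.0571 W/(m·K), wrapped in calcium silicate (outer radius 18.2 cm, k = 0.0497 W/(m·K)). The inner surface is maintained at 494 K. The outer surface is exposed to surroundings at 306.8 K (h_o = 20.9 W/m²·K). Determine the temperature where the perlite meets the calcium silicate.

Series thermal resistances, inner to outer:
  R'_aluminium = ln(0.104/0.0868)/(2πk) = 0.1808/(2π·226) = 1.273×10^-4 m·K/W
  R'_perlite = ln(0.134/0.104)/(2πk) = 0.2534/(2π·0.0571) = 0.7064 m·K/W
  R'_calcium silicate = ln(0.182/0.134)/(2πk) = 0.3062/(2π·0.0497) = 0.9804 m·K/W
  R'_conv,out = 1/(2πr h) = 1/(2π·0.182·20.9) = 0.04184 m·K/W
ΣR = 1.273×10^-4 + 0.7064 + 0.9804 + 0.04184 = 1.729 m·K/W
Q' = ΔT/ΣR = (494 K − 306.8 K)/1.729 = 108.3 W/m
From the inner boundary to the perlite/calcium silicate interface, ΣR_partial = 0.7065 m·K/W.
T_interface = T_in − Q'·ΣR_partial = 494 K − (108.3)(0.7065) = 417 K

T = 417 K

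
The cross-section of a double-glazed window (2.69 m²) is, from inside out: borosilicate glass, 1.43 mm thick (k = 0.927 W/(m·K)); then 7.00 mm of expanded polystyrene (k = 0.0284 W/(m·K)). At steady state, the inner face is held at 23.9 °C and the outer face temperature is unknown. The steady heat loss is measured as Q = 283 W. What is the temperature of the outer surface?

Sum the resistances:
  R_borosilicate glass = L/(kA) = 0.00143/(0.927·2.69) = 5.735×10^-4 K/W
  R_expanded polystyrene = L/(kA) = 0.00700/(0.0284·2.69) = 0.09163 K/W
ΣR = 0.09220 K/W
ΔT = Q·ΣR = 283 × 0.09220 = 26.09 K
Heat flows outward, so T_out = T_in − ΔT = 23.9 − 26.09 = -2.19 °C

T_out = -2.19 °C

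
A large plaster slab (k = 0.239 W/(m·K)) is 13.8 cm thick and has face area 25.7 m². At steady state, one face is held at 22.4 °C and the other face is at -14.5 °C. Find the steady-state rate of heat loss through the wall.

Q = 1640 W

Q = kA·ΔT/L = 0.239 × 25.7 × |22.4 °C − -14.5 °C| / 0.138 = 1640 W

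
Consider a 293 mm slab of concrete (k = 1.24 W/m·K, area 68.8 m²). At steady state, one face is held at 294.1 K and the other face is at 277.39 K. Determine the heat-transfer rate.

Q = kA·ΔT/L = 1.24 × 68.8 × |294.1 K − 277.39 K| / 0.293 = 4870 W

Q = 4.87 kW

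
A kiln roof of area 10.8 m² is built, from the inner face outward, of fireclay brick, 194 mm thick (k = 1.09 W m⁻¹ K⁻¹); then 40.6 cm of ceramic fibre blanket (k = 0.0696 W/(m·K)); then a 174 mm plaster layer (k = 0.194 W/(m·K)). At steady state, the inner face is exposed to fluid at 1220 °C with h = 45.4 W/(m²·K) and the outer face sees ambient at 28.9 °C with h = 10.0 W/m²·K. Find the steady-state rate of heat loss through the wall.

Series thermal resistances, inner to outer:
  R_conv,in = 1/(hA) = 1/(45.4·10.8) = 0.002039 K/W
  R_fireclay brick = L/(kA) = 0.194/(1.09·10.8) = 0.01648 K/W
  R_ceramic fibre blanket = L/(kA) = 0.406/(0.0696·10.8) = 0.5401 K/W
  R_plaster = L/(kA) = 0.174/(0.194·10.8) = 0.08305 K/W
  R_conv,out = 1/(hA) = 1/(10.0·10.8) = 0.009259 K/W
ΣR = 0.002039 + 0.01648 + 0.5401 + 0.08305 + 0.009259 = 0.6509 K/W
Q = ΔT/ΣR = (1220 °C − 28.9 °C)/0.6509 = 1830 W

Q = 1830 W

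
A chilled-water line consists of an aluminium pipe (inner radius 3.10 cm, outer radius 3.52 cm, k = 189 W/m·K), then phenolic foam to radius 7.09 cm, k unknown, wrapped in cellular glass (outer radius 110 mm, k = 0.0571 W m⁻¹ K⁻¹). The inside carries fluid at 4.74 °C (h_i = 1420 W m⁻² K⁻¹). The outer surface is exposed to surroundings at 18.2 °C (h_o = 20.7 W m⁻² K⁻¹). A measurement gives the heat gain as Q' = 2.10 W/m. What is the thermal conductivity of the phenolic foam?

k = 0.0218 W/m·K

ΣR = ΔT/Q' = |4.74 − 18.2|/2.10 = 6.410 m·K/W
Known resistances:
  R'_conv,in = 1/(2πr h) = 1/(2π·0.0310·1420) = 0.003616 m·K/W
  R'_aluminium = ln(0.0352/0.0310)/(2πk) = 0.1271/(2π·189) = 1.070×10^-4 m·K/W
  R'_cellular glass = ln(0.110/0.0709)/(2πk) = 0.4392/(2π·0.0571) = 1.224 m·K/W
  R'_conv,out = 1/(2πr h) = 1/(2π·0.110·20.7) = 0.06990 m·K/W
R_phenolic foam = ΣR − ΣR_known = 6.410 − 1.298 = 5.112 m·K/W
ln(r₂/r₁)/(2πk) = 5.112 ⇒ k = 0.7002/(2π·5.112) = 0.0218 W/m·K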